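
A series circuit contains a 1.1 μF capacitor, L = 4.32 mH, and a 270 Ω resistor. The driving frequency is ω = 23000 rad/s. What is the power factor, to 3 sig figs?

X_L = ωL = 99.4 Ω
X_C = 1/(ωC) = 39.5 Ω
Net reactance X = X_L − X_C = 59.8 Ω
Z = 270 + j59.8 Ω
|Z| = √(270² + 59.8²) = 277 Ω
∠Z = arctan(59.8/270) = 12.5°
cos φ = cos(12.5°) = 0.976

0.976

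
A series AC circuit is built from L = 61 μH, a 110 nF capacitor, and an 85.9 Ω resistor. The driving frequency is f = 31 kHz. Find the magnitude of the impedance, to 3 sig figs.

ω = 2πf = 194800 rad/s
X_L = ωL = 11.9 Ω
X_C = 1/(ωC) = 46.7 Ω
Net reactance X = X_L − X_C = -34.8 Ω
Z = 85.9 − j34.8 Ω
|Z| = √(85.9² + 34.8²) = 92.7 Ω

92.7 Ω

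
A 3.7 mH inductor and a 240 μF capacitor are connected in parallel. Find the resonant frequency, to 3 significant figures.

169 Hz

ω₀ = 1/√(LC) = 1/√(0.0037 × 0.00024) = 1061 rad/s
f₀ = ω₀/(2π) = 169 Hz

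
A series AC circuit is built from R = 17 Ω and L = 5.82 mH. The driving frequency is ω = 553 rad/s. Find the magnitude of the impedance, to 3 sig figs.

17.3 Ω

X_L = ωL = 3.22 Ω
Z = 17.0 + j3.22 Ω
|Z| = √(17.0² + 3.22²) = 17.3 Ω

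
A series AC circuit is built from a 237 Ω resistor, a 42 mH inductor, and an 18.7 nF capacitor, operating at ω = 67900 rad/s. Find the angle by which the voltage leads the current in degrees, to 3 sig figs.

83.5°

X_L = ωL = 2850 Ω
X_C = 1/(ωC) = 788 Ω
Net reactance X = X_L − X_C = 2060 Ω
Z = 237 + j2060 Ω
|Z| = √(237² + 2060²) = 2080 Ω
∠Z = arctan(2060/237) = 83.5°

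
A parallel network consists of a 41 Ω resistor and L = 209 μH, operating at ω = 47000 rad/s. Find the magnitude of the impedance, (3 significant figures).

X_L = ωL = 9.82 Ω
Parallel: admittances add. Y = 1/R + 1/(jωL)
Y = (0.0244 − j0.102) S
|Y| = 0.105 S → |Z| = 1/|Y| = 9.55 Ω, ∠Z = −∠Y = 76.5°

9.55 Ω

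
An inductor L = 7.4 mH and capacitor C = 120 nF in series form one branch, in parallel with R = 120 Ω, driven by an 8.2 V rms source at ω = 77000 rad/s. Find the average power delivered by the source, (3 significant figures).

560 mW

X_L = ωL = 570 Ω
X_C = 1/(ωC) = 108 Ω
Branch 1: Z₁ = R = 120 Ω
Branch 2 (series LC): Z₂ = j(X_L − X_C) = j462 Ω
Parallel: Z = Z₁Z₂/(Z₁+Z₂), |Z| = 116 Ω, ∠Z = 14.6°
I = V/|Z| = 70.6 mA
P = VI cos φ = 8.2 × 0.0706 × cos(14.6°) = 560 mW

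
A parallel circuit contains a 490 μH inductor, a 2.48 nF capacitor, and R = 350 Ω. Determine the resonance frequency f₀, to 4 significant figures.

144.4 kHz

ω₀ = 1/√(LC) = 1/√(0.00049 × 2.48e-09) = 907100 rad/s
f₀ = ω₀/(2π) = 144.4 kHz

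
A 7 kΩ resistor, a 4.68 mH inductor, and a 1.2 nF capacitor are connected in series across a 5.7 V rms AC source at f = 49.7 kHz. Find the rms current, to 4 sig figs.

ω = 2πf = 312300 rad/s
X_L = ωL = 1461 Ω
X_C = 1/(ωC) = 2669 Ω
Net reactance X = X_L − X_C = -1207 Ω
Z = 7000 − j1207 Ω
|Z| = √(7000² + 1207²) = 7103 Ω
I = V/|Z| = 5.7/7103 = 802.4 μA

802.4 μA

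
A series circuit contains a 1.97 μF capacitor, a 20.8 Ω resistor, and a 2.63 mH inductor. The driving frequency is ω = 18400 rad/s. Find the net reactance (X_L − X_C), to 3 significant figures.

20.8 Ω

X_L = ωL = 48.4 Ω
X_C = 1/(ωC) = 27.6 Ω
X = 48.4 − 27.6 = 20.8 Ω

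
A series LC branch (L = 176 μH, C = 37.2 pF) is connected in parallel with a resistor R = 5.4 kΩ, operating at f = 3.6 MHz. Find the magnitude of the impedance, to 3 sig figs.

ω = 2πf = 2.262e+07 rad/s
X_L = ωL = 3980 Ω
X_C = 1/(ωC) = 1190 Ω
Branch 1: Z₁ = R = 5400 Ω
Branch 2 (series LC): Z₂ = j(X_L − X_C) = j2790 Ω
Parallel: Z = Z₁Z₂/(Z₁+Z₂), |Z| = 2480 Ω, ∠Z = 62.7°

2480 Ω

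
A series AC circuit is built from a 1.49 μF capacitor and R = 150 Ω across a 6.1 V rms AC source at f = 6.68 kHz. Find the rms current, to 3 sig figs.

40.4 mA

ω = 2πf = 41970 rad/s
X_C = 1/(ωC) = 16.0 Ω
Z = 150 − j16.0 Ω
|Z| = √(150² + 16.0²) = 151 Ω
I = V/|Z| = 6.1/151 = 40.4 mA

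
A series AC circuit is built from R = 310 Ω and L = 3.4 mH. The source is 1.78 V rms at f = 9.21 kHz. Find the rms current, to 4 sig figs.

ω = 2πf = 57870 rad/s
X_L = ωL = 196.8 Ω
Z = 310.0 + j196.8 Ω
|Z| = √(310.0² + 196.8²) = 367.2 Ω
I = V/|Z| = 1.78/367.2 = 4.848 mA

4.848 mA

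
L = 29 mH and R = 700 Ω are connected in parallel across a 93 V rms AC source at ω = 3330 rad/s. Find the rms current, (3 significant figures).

972 mA

X_L = ωL = 96.6 Ω
Parallel: admittances add. Y = 1/R + 1/(jωL)
Y = (0.00143 − j0.0104) S
|Y| = 0.0105 S → |Z| = 1/|Y| = 95.7 Ω, ∠Z = −∠Y = 82.1°
I = V/|Z| = 93/95.7 = 972 mA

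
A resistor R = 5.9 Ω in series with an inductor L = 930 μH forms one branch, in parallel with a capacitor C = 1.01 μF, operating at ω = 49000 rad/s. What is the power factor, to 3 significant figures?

0.0996

X_L = ωL = 45.6 Ω
X_C = 1/(ωC) = 20.2 Ω
Branch 1 (R+jX_L): Z₁ = 5.90 + j45.6 Ω, |Z₁| = 46.0 Ω
Branch 2 (−jX_C): Z₂ = −j20.2 Ω
Parallel: Z = Z₁Z₂/(Z₁+Z₂), |Z| = 35.7 Ω, ∠Z = -84.3°
cos φ = cos(-84.3°) = 0.0996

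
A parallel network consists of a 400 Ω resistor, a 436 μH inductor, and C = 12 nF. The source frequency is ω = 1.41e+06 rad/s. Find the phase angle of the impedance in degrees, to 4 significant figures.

X_L = ωL = 614.8 Ω
X_C = 1/(ωC) = 59.10 Ω
Parallel: admittances add. Y = 1/R + 1/(jωL) + jωC
Y = (0.002500 + j0.01529) S
|Y| = 0.01550 S → |Z| = 1/|Y| = 64.53 Ω, ∠Z = −∠Y = -80.72°

-80.72°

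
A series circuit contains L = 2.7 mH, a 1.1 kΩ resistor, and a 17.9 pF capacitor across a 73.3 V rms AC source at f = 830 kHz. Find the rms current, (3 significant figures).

20.7 mA

ω = 2πf = 5.215e+06 rad/s
X_L = ωL = 14100 Ω
X_C = 1/(ωC) = 10700 Ω
Net reactance X = X_L − X_C = 3370 Ω
Z = 1100 + j3370 Ω
|Z| = √(1100² + 3370²) = 3540 Ω
I = V/|Z| = 73.3/3540 = 20.7 mA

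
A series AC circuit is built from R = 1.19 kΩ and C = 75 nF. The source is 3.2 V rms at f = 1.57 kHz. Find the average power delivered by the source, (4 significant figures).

3.757 mW

ω = 2πf = 9865 rad/s
X_C = 1/(ωC) = 1352 Ω
Z = 1190 − j1352 Ω
|Z| = √(1190² + 1352²) = 1801 Ω
∠Z = arctan(-1352/1190) = -48.64°
I = V/|Z| = 1.777 mA
P = VI cos φ = 3.2 × 0.001777 × cos(-48.64°) = 3.757 mW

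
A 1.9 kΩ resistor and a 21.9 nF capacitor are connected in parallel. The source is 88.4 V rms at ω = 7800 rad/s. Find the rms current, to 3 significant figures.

48.9 mA

X_C = 1/(ωC) = 5850 Ω
Parallel: admittances add. Y = 1/R + jωC
Y = (0.000526 + j0.000171) S
|Y| = 0.000553 S → |Z| = 1/|Y| = 1810 Ω, ∠Z = −∠Y = -18.0°
I = V/|Z| = 88.4/1810 = 48.9 mA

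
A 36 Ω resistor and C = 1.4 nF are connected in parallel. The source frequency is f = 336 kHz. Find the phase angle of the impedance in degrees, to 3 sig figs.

-6.07°

ω = 2πf = 2.111e+06 rad/s
X_C = 1/(ωC) = 338 Ω
Parallel: admittances add. Y = 1/R + jωC
Y = (0.0278 + j0.00296) S
|Y| = 0.0279 S → |Z| = 1/|Y| = 35.8 Ω, ∠Z = −∠Y = -6.07°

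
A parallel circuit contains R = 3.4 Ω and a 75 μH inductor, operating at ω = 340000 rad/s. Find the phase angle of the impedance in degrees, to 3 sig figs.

X_L = ωL = 25.5 Ω
Parallel: admittances add. Y = 1/R + 1/(jωL)
Y = (0.294 − j0.0392) S
|Y| = 0.297 S → |Z| = 1/|Y| = 3.37 Ω, ∠Z = −∠Y = 7.59°

7.59°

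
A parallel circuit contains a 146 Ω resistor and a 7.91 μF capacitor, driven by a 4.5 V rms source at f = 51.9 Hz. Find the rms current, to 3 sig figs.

32.9 mA

ω = 2πf = 326.1 rad/s
X_C = 1/(ωC) = 388 Ω
Parallel: admittances add. Y = 1/R + jωC
Y = (0.00685 + j0.00258) S
|Y| = 0.00732 S → |Z| = 1/|Y| = 137 Ω, ∠Z = −∠Y = -20.6°
I = V/|Z| = 4.5/137 = 32.9 mA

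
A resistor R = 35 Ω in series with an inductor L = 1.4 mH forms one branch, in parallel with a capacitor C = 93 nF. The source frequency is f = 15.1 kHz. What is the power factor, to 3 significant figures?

ω = 2πf = 94880 rad/s
X_L = ωL = 133 Ω
X_C = 1/(ωC) = 113 Ω
Branch 1 (R+jX_L): Z₁ = 35.0 + j133 Ω, |Z₁| = 137 Ω
Branch 2 (−jX_C): Z₂ = −j113 Ω
Parallel: Z = Z₁Z₂/(Z₁+Z₂), |Z| = 389 Ω, ∠Z = -43.9°
cos φ = cos(-43.9°) = 0.721

0.721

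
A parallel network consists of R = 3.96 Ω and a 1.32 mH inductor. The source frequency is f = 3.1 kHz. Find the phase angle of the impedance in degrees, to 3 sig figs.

8.76°

ω = 2πf = 19480 rad/s
X_L = ωL = 25.7 Ω
Parallel: admittances add. Y = 1/R + 1/(jωL)
Y = (0.253 − j0.0389) S
|Y| = 0.256 S → |Z| = 1/|Y| = 3.91 Ω, ∠Z = −∠Y = 8.76°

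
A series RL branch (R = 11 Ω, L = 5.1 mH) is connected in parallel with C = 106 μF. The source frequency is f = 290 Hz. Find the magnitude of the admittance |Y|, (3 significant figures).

ω = 2πf = 1822 rad/s
X_L = ωL = 9.29 Ω
X_C = 1/(ωC) = 5.18 Ω
Branch 1 (R+jX_L): Z₁ = 11.0 + j9.29 Ω, |Z₁| = 14.4 Ω
Branch 2 (−jX_C): Z₂ = −j5.18 Ω
Parallel: Z = Z₁Z₂/(Z₁+Z₂), |Z| = 6.35 Ω, ∠Z = -70.3°
|Y| = 1/|Z| = 158 mS

158 mS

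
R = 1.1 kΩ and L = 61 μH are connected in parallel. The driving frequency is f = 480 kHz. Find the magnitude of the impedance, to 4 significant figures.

ω = 2πf = 3.016e+06 rad/s
X_L = ωL = 184.0 Ω
Parallel: admittances add. Y = 1/R + 1/(jωL)
Y = (0.0009091 − j0.005436) S
|Y| = 0.005511 S → |Z| = 1/|Y| = 181.5 Ω, ∠Z = −∠Y = 80.51°

181.5 Ω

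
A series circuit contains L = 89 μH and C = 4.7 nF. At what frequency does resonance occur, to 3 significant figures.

ω₀ = 1/√(LC) = 1/√(8.9e-05 × 4.7e-09) = 1.546e+06 rad/s
f₀ = ω₀/(2π) = 246 kHz

246 kHz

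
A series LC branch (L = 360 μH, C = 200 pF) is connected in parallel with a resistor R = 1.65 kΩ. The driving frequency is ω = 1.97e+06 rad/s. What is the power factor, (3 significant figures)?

0.742

X_L = ωL = 709 Ω
X_C = 1/(ωC) = 2540 Ω
Branch 1: Z₁ = R = 1650 Ω
Branch 2 (series LC): Z₂ = j(X_L − X_C) = −j1830 Ω
Parallel: Z = Z₁Z₂/(Z₁+Z₂), |Z| = 1230 Ω, ∠Z = -42.1°
cos φ = cos(-42.1°) = 0.742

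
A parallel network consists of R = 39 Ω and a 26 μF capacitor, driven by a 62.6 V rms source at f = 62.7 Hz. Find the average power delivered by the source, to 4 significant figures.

100.5 W

ω = 2πf = 394.0 rad/s
X_C = 1/(ωC) = 97.63 Ω
Parallel: admittances add. Y = 1/R + jωC
Y = (0.02564 + j0.01024) S
|Y| = 0.02761 S → |Z| = 1/|Y| = 36.22 Ω, ∠Z = −∠Y = -21.78°
I = V/|Z| = 1.728 A
P = VI cos φ = 62.6 × 1.728 × cos(-21.78°) = 100.5 W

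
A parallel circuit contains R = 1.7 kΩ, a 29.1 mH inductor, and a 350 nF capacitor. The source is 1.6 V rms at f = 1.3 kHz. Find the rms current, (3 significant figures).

2.35 mA

ω = 2πf = 8168 rad/s
X_L = ωL = 238 Ω
X_C = 1/(ωC) = 350 Ω
Parallel: admittances add. Y = 1/R + 1/(jωL) + jωC
Y = (0.000588 − j0.00135) S
|Y| = 0.00147 S → |Z| = 1/|Y| = 680 Ω, ∠Z = −∠Y = 66.4°
I = V/|Z| = 1.6/680 = 2.35 mA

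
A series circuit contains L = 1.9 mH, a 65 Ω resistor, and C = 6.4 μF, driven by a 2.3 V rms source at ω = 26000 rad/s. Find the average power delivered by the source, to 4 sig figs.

56.30 mW

X_L = ωL = 49.40 Ω
X_C = 1/(ωC) = 6.010 Ω
Net reactance X = X_L − X_C = 43.39 Ω
Z = 65.00 + j43.39 Ω
|Z| = √(65.00² + 43.39²) = 78.15 Ω
∠Z = arctan(43.39/65.00) = 33.72°
I = V/|Z| = 29.43 mA
P = VI cos φ = 2.3 × 0.02943 × cos(33.72°) = 56.30 mW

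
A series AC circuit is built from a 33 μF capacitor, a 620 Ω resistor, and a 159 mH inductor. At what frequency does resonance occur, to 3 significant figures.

69.5 Hz

ω₀ = 1/√(LC) = 1/√(0.159 × 3.3e-05) = 436.6 rad/s
f₀ = ω₀/(2π) = 69.5 Hz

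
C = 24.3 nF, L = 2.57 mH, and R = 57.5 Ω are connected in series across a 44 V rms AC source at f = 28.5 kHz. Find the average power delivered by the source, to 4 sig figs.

ω = 2πf = 179100 rad/s
X_L = ωL = 460.2 Ω
X_C = 1/(ωC) = 229.8 Ω
Net reactance X = X_L − X_C = 230.4 Ω
Z = 57.50 + j230.4 Ω
|Z| = √(57.50² + 230.4²) = 237.5 Ω
∠Z = arctan(230.4/57.50) = 75.99°
I = V/|Z| = 185.3 mA
P = VI cos φ = 44 × 0.1853 × cos(75.99°) = 1.974 W

1.974 W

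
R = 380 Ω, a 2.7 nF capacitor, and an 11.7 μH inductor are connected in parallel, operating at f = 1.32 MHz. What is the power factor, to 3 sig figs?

0.213

ω = 2πf = 8.294e+06 rad/s
X_L = ωL = 97.0 Ω
X_C = 1/(ωC) = 44.7 Ω
Parallel: admittances add. Y = 1/R + 1/(jωL) + jωC
Y = (0.00263 + j0.0121) S
|Y| = 0.0124 S → |Z| = 1/|Y| = 80.8 Ω, ∠Z = −∠Y = -77.7°
cos φ = cos(-77.7°) = 0.213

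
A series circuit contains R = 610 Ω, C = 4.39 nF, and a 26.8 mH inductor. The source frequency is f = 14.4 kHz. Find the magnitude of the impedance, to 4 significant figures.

ω = 2πf = 90480 rad/s
X_L = ωL = 2425 Ω
X_C = 1/(ωC) = 2518 Ω
Net reactance X = X_L − X_C = -92.83 Ω
Z = 610.0 − j92.83 Ω
|Z| = √(610.0² + 92.83²) = 617.0 Ω

617.0 Ω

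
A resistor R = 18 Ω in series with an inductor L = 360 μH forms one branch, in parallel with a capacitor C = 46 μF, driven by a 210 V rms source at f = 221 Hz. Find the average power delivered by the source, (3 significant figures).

2.45 kW

ω = 2πf = 1389 rad/s
X_L = ωL = 0.500 Ω
X_C = 1/(ωC) = 15.7 Ω
Branch 1 (R+jX_L): Z₁ = 18.0 + j0.500 Ω, |Z₁| = 18.0 Ω
Branch 2 (−jX_C): Z₂ = −j15.7 Ω
Parallel: Z = Z₁Z₂/(Z₁+Z₂), |Z| = 12.0 Ω, ∠Z = -48.3°
I = V/|Z| = 17.5 A
P = VI cos φ = 210 × 17.5 × cos(-48.3°) = 2.45 kW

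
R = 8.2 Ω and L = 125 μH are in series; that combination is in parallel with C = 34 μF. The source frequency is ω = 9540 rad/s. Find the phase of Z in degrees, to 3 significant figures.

-68.7°

X_L = ωL = 1.19 Ω
X_C = 1/(ωC) = 3.08 Ω
Branch 1 (R+jX_L): Z₁ = 8.20 + j1.19 Ω, |Z₁| = 8.29 Ω
Branch 2 (−jX_C): Z₂ = −j3.08 Ω
Parallel: Z = Z₁Z₂/(Z₁+Z₂), |Z| = 3.04 Ω, ∠Z = -68.7°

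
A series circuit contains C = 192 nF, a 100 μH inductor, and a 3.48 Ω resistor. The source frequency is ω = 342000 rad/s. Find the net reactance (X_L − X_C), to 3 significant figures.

19.0 Ω

X_L = ωL = 34.2 Ω
X_C = 1/(ωC) = 15.2 Ω
X = 34.2 − 15.2 = 19.0 Ω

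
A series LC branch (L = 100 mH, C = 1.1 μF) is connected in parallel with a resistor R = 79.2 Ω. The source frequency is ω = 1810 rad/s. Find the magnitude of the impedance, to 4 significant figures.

76.90 Ω

X_L = ωL = 181.0 Ω
X_C = 1/(ωC) = 502.3 Ω
Branch 1: Z₁ = R = 79.20 Ω
Branch 2 (series LC): Z₂ = j(X_L − X_C) = −j321.3 Ω
Parallel: Z = Z₁Z₂/(Z₁+Z₂), |Z| = 76.90 Ω, ∠Z = -13.85°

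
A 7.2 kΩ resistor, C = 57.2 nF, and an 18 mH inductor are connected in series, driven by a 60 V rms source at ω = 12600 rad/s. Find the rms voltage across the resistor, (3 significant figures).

X_L = ωL = 227 Ω
X_C = 1/(ωC) = 1390 Ω
Net reactance X = X_L − X_C = -1160 Ω
Z = 7200 − j1160 Ω
|Z| = √(7200² + 1160²) = 7290 Ω
I = V/|Z| = 8.23 mA
V_R = I·|Z_R| = 0.00823 × 7200 = 59.2 V

59.2 V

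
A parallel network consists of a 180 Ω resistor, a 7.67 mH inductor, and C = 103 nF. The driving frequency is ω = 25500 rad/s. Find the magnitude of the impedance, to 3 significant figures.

X_L = ωL = 196 Ω
X_C = 1/(ωC) = 381 Ω
Parallel: admittances add. Y = 1/R + 1/(jωL) + jωC
Y = (0.00556 − j0.00249) S
|Y| = 0.00609 S → |Z| = 1/|Y| = 164 Ω, ∠Z = −∠Y = 24.1°

164 Ω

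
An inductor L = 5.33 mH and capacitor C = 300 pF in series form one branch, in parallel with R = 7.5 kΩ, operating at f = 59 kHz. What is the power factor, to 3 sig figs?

0.683

ω = 2πf = 370700 rad/s
X_L = ωL = 1980 Ω
X_C = 1/(ωC) = 8990 Ω
Branch 1: Z₁ = R = 7500 Ω
Branch 2 (series LC): Z₂ = j(X_L − X_C) = −j7020 Ω
Parallel: Z = Z₁Z₂/(Z₁+Z₂), |Z| = 5120 Ω, ∠Z = -46.9°
cos φ = cos(-46.9°) = 0.683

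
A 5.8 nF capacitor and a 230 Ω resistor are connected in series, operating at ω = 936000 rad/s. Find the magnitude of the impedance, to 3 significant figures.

295 Ω

X_C = 1/(ωC) = 184 Ω
Z = 230 − j184 Ω
|Z| = √(230² + 184²) = 295 Ω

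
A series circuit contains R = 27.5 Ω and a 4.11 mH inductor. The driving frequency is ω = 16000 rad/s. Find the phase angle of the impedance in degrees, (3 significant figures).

X_L = ωL = 65.8 Ω
Z = 27.5 + j65.8 Ω
|Z| = √(27.5² + 65.8²) = 71.3 Ω
∠Z = arctan(65.8/27.5) = 67.3°

67.3°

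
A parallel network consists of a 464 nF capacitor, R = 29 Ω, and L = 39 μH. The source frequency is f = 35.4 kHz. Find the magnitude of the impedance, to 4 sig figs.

ω = 2πf = 222400 rad/s
X_L = ωL = 8.675 Ω
X_C = 1/(ωC) = 9.689 Ω
Parallel: admittances add. Y = 1/R + 1/(jωL) + jωC
Y = (0.03448 − j0.01207) S
|Y| = 0.03654 S → |Z| = 1/|Y| = 27.37 Ω, ∠Z = −∠Y = 19.30°

27.37 Ω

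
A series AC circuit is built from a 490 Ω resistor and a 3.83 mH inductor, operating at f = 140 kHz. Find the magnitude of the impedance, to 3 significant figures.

3400 Ω

ω = 2πf = 879600 rad/s
X_L = ωL = 3370 Ω
Z = 490 + j3370 Ω
|Z| = √(490² + 3370²) = 3400 Ω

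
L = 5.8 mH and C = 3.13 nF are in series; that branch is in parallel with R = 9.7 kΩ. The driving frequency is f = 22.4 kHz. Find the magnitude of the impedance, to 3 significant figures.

ω = 2πf = 140700 rad/s
X_L = ωL = 816 Ω
X_C = 1/(ωC) = 2270 Ω
Branch 1: Z₁ = R = 9700 Ω
Branch 2 (series LC): Z₂ = j(X_L − X_C) = −j1450 Ω
Parallel: Z = Z₁Z₂/(Z₁+Z₂), |Z| = 1440 Ω, ∠Z = -81.5°

1440 Ω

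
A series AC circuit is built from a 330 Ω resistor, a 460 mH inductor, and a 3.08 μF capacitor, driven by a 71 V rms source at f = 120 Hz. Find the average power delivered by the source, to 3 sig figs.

ω = 2πf = 754.0 rad/s
X_L = ωL = 347 Ω
X_C = 1/(ωC) = 431 Ω
Net reactance X = X_L − X_C = -83.8 Ω
Z = 330 − j83.8 Ω
|Z| = √(330² + 83.8²) = 340 Ω
∠Z = arctan(-83.8/330) = -14.2°
I = V/|Z| = 209 mA
P = VI cos φ = 71 × 0.209 × cos(-14.2°) = 14.4 W

14.4 W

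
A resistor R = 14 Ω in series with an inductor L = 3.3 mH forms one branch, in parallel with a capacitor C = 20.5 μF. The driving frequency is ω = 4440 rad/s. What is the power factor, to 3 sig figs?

X_L = ωL = 14.7 Ω
X_C = 1/(ωC) = 11.0 Ω
Branch 1 (R+jX_L): Z₁ = 14.0 + j14.7 Ω, |Z₁| = 20.3 Ω
Branch 2 (−jX_C): Z₂ = −j11.0 Ω
Parallel: Z = Z₁Z₂/(Z₁+Z₂), |Z| = 15.4 Ω, ∠Z = -58.4°
cos φ = cos(-58.4°) = 0.524

0.524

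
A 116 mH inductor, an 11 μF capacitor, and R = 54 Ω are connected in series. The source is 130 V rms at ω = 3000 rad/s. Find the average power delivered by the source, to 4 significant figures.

X_L = ωL = 348.0 Ω
X_C = 1/(ωC) = 30.30 Ω
Net reactance X = X_L − X_C = 317.7 Ω
Z = 54.00 + j317.7 Ω
|Z| = √(54.00² + 317.7²) = 322.3 Ω
∠Z = arctan(317.7/54.00) = 80.35°
I = V/|Z| = 403.4 mA
P = VI cos φ = 130 × 0.4034 × cos(80.35°) = 8.788 W

8.788 W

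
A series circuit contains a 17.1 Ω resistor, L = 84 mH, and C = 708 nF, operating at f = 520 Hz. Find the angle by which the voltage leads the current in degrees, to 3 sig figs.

-83.8°

ω = 2πf = 3267 rad/s
X_L = ωL = 274 Ω
X_C = 1/(ωC) = 432 Ω
Net reactance X = X_L − X_C = -158 Ω
Z = 17.1 − j158 Ω
|Z| = √(17.1² + 158²) = 159 Ω
∠Z = arctan(-158/17.1) = -83.8°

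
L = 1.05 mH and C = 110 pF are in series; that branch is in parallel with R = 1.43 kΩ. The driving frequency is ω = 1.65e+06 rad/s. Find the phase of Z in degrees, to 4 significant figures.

-20.74°

X_L = ωL = 1732 Ω
X_C = 1/(ωC) = 5510 Ω
Branch 1: Z₁ = R = 1430 Ω
Branch 2 (series LC): Z₂ = j(X_L − X_C) = −j3777 Ω
Parallel: Z = Z₁Z₂/(Z₁+Z₂), |Z| = 1337 Ω, ∠Z = -20.74°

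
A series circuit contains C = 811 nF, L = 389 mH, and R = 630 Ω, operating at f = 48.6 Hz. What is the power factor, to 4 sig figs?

0.1587

ω = 2πf = 305.4 rad/s
X_L = ωL = 118.8 Ω
X_C = 1/(ωC) = 4038 Ω
Net reactance X = X_L − X_C = -3919 Ω
Z = 630.0 − j3919 Ω
|Z| = √(630.0² + 3919²) = 3969 Ω
∠Z = arctan(-3919/630.0) = -80.87°
cos φ = cos(-80.87°) = 0.1587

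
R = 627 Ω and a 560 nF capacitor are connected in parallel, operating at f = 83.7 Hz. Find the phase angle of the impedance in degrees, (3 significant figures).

ω = 2πf = 525.9 rad/s
X_C = 1/(ωC) = 3400 Ω
Parallel: admittances add. Y = 1/R + jωC
Y = (0.00159 + j0.000295) S
|Y| = 0.00162 S → |Z| = 1/|Y| = 617 Ω, ∠Z = −∠Y = -10.5°

-10.5°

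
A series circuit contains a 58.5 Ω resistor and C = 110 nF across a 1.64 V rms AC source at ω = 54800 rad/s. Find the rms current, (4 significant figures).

X_C = 1/(ωC) = 165.9 Ω
Z = 58.50 − j165.9 Ω
|Z| = √(58.50² + 165.9²) = 175.9 Ω
I = V/|Z| = 1.64/175.9 = 9.323 mA

9.323 mA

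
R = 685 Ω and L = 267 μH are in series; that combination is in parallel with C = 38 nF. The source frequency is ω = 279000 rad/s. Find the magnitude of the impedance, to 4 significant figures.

94.84 Ω

X_L = ωL = 74.49 Ω
X_C = 1/(ωC) = 94.32 Ω
Branch 1 (R+jX_L): Z₁ = 685.0 + j74.49 Ω, |Z₁| = 689.0 Ω
Branch 2 (−jX_C): Z₂ = −j94.32 Ω
Parallel: Z = Z₁Z₂/(Z₁+Z₂), |Z| = 94.84 Ω, ∠Z = -82.14°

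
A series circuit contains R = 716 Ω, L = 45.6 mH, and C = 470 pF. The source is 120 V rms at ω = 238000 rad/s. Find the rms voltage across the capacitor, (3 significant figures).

X_L = ωL = 10900 Ω
X_C = 1/(ωC) = 8940 Ω
Net reactance X = X_L − X_C = 1910 Ω
Z = 716 + j1910 Ω
|Z| = √(716² + 1910²) = 2040 Ω
I = V/|Z| = 58.7 mA
V_C = I·|Z_C| = 0.0587 × 8940 = 525 V

525 V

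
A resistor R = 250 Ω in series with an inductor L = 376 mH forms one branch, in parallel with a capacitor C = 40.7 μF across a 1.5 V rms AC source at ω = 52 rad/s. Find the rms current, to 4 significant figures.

6.550 mA

X_L = ωL = 19.55 Ω
X_C = 1/(ωC) = 472.5 Ω
Branch 1 (R+jX_L): Z₁ = 250.0 + j19.55 Ω, |Z₁| = 250.8 Ω
Branch 2 (−jX_C): Z₂ = −j472.5 Ω
Parallel: Z = Z₁Z₂/(Z₁+Z₂), |Z| = 229.0 Ω, ∠Z = -24.42°
I = V/|Z| = 1.5/229.0 = 6.550 mA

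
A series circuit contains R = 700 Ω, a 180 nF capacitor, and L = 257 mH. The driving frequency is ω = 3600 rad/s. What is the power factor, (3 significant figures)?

X_L = ωL = 925 Ω
X_C = 1/(ωC) = 1540 Ω
Net reactance X = X_L − X_C = -618 Ω
Z = 700 − j618 Ω
|Z| = √(700² + 618²) = 934 Ω
∠Z = arctan(-618/700) = -41.4°
cos φ = cos(-41.4°) = 0.750

0.750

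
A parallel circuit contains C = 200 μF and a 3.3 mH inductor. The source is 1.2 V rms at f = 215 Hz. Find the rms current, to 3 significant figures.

55.0 mA

ω = 2πf = 1351 rad/s
X_L = ωL = 4.46 Ω
X_C = 1/(ωC) = 3.70 Ω
Parallel: admittances add. Y = 1/(jωL) + jωC
Y = (0 + j0.0459) S
|Y| = 0.0459 S → |Z| = 1/|Y| = 21.8 Ω, ∠Z = −∠Y = -90.0°
I = V/|Z| = 1.2/21.8 = 55.0 mA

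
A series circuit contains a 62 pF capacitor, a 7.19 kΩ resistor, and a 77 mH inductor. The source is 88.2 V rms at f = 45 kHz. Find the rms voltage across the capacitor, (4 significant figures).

139.8 V

ω = 2πf = 282700 rad/s
X_L = ωL = 21770 Ω
X_C = 1/(ωC) = 57040 Ω
Net reactance X = X_L − X_C = -35270 Ω
Z = 7190 − j35270 Ω
|Z| = √(7190² + 35270²) = 36000 Ω
I = V/|Z| = 2.450 mA
V_C = I·|Z_C| = 0.002450 × 57040 = 139.8 V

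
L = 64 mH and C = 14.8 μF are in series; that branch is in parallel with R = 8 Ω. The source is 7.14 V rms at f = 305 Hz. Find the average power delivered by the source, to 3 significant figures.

ω = 2πf = 1916 rad/s
X_L = ωL = 123 Ω
X_C = 1/(ωC) = 35.3 Ω
Branch 1: Z₁ = R = 8.00 Ω
Branch 2 (series LC): Z₂ = j(X_L − X_C) = j87.4 Ω
Parallel: Z = Z₁Z₂/(Z₁+Z₂), |Z| = 7.97 Ω, ∠Z = 5.23°
I = V/|Z| = 896 mA
P = VI cos φ = 7.14 × 0.896 × cos(5.23°) = 6.37 W

6.37 W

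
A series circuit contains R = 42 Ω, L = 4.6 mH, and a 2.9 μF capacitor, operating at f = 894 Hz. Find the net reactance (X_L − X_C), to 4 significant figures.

-35.55 Ω

ω = 2πf = 5617 rad/s
X_L = ωL = 25.84 Ω
X_C = 1/(ωC) = 61.39 Ω
X = 25.84 − 61.39 = -35.55 Ω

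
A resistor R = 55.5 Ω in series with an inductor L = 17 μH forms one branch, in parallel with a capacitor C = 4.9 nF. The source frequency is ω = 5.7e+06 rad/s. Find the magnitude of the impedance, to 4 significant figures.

X_L = ωL = 96.90 Ω
X_C = 1/(ωC) = 35.80 Ω
Branch 1 (R+jX_L): Z₁ = 55.50 + j96.90 Ω, |Z₁| = 111.7 Ω
Branch 2 (−jX_C): Z₂ = −j35.80 Ω
Parallel: Z = Z₁Z₂/(Z₁+Z₂), |Z| = 48.44 Ω, ∠Z = -77.55°

48.44 Ω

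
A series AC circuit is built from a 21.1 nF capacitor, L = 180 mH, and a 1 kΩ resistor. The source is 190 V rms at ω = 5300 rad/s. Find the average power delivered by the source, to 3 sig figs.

557 mW

X_L = ωL = 954 Ω
X_C = 1/(ωC) = 8940 Ω
Net reactance X = X_L − X_C = -7990 Ω
Z = 1000 − j7990 Ω
|Z| = √(1000² + 7990²) = 8050 Ω
∠Z = arctan(-7990/1000) = -82.9°
I = V/|Z| = 23.6 mA
P = VI cos φ = 190 × 0.0236 × cos(-82.9°) = 557 mW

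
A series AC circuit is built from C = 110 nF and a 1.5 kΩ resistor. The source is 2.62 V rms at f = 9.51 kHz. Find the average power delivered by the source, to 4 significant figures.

ω = 2πf = 59750 rad/s
X_C = 1/(ωC) = 152.1 Ω
Z = 1500 − j152.1 Ω
|Z| = √(1500² + 152.1²) = 1508 Ω
∠Z = arctan(-152.1/1500) = -5.792°
I = V/|Z| = 1.738 mA
P = VI cos φ = 2.62 × 0.001738 × cos(-5.792°) = 4.530 mW

4.530 mW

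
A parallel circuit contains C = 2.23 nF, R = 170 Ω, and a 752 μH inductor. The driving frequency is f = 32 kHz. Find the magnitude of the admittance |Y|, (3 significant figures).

8.52 mS

ω = 2πf = 201100 rad/s
X_L = ωL = 151 Ω
X_C = 1/(ωC) = 2230 Ω
Parallel: admittances add. Y = 1/R + 1/(jωL) + jωC
Y = (0.00588 − j0.00617) S
|Y| = 0.00852 S → |Z| = 1/|Y| = 117 Ω, ∠Z = −∠Y = 46.3°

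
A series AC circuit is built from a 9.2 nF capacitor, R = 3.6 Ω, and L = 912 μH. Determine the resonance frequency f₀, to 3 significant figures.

54.9 kHz

ω₀ = 1/√(LC) = 1/√(0.000912 × 9.2e-09) = 345200 rad/s
f₀ = ω₀/(2π) = 54.9 kHz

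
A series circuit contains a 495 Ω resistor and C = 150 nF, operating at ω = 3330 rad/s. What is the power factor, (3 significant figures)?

0.240

X_C = 1/(ωC) = 2000 Ω
Z = 495 − j2000 Ω
|Z| = √(495² + 2000²) = 2060 Ω
∠Z = arctan(-2000/495) = -76.1°
cos φ = cos(-76.1°) = 0.240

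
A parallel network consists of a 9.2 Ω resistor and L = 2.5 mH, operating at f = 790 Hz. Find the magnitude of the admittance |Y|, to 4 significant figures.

ω = 2πf = 4964 rad/s
X_L = ωL = 12.41 Ω
Parallel: admittances add. Y = 1/R + 1/(jωL)
Y = (0.1087 − j0.08058) S
|Y| = 0.1353 S → |Z| = 1/|Y| = 7.390 Ω, ∠Z = −∠Y = 36.55°

135.3 mS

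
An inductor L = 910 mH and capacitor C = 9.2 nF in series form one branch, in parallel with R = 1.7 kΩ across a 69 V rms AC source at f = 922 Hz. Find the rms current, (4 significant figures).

ω = 2πf = 5793 rad/s
X_L = ωL = 5272 Ω
X_C = 1/(ωC) = 18760 Ω
Branch 1: Z₁ = R = 1700 Ω
Branch 2 (series LC): Z₂ = j(X_L − X_C) = −j13490 Ω
Parallel: Z = Z₁Z₂/(Z₁+Z₂), |Z| = 1687 Ω, ∠Z = -7.182°
I = V/|Z| = 69/1687 = 40.91 mA

40.91 mA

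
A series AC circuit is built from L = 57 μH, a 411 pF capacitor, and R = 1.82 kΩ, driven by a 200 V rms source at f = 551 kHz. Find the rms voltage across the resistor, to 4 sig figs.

192.7 V

ω = 2πf = 3.462e+06 rad/s
X_L = ωL = 197.3 Ω
X_C = 1/(ωC) = 702.8 Ω
Net reactance X = X_L − X_C = -505.5 Ω
Z = 1820 − j505.5 Ω
|Z| = √(1820² + 505.5²) = 1889 Ω
I = V/|Z| = 105.9 mA
V_R = I·|Z_R| = 0.1059 × 1820 = 192.7 V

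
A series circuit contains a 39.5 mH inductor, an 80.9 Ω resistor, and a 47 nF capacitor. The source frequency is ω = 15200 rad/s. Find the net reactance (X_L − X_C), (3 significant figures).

-799 Ω

X_L = ωL = 600 Ω
X_C = 1/(ωC) = 1400 Ω
X = 600 − 1400 = -799 Ω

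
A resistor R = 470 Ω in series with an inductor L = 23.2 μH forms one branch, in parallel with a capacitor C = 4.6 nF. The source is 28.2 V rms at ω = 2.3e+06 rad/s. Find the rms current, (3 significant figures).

X_L = ωL = 53.4 Ω
X_C = 1/(ωC) = 94.5 Ω
Branch 1 (R+jX_L): Z₁ = 470 + j53.4 Ω, |Z₁| = 473 Ω
Branch 2 (−jX_C): Z₂ = −j94.5 Ω
Parallel: Z = Z₁Z₂/(Z₁+Z₂), |Z| = 94.8 Ω, ∠Z = -78.5°
I = V/|Z| = 28.2/94.8 = 298 mA

298 mA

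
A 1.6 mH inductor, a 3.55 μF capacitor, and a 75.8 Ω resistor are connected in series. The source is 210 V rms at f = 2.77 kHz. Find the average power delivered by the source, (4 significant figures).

ω = 2πf = 17400 rad/s
X_L = ωL = 27.85 Ω
X_C = 1/(ωC) = 16.18 Ω
Net reactance X = X_L − X_C = 11.66 Ω
Z = 75.80 + j11.66 Ω
|Z| = √(75.80² + 11.66²) = 76.69 Ω
∠Z = arctan(11.66/75.80) = 8.747°
I = V/|Z| = 2.738 A
P = VI cos φ = 210 × 2.738 × cos(8.747°) = 568.3 W

568.3 W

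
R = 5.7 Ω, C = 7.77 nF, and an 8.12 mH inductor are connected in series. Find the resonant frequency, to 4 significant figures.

20.04 kHz

ω₀ = 1/√(LC) = 1/√(0.00812 × 7.77e-09) = 125900 rad/s
f₀ = ω₀/(2π) = 20.04 kHz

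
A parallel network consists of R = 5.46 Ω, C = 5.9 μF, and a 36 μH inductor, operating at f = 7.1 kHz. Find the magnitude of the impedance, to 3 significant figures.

ω = 2πf = 44610 rad/s
X_L = ωL = 1.61 Ω
X_C = 1/(ωC) = 3.80 Ω
Parallel: admittances add. Y = 1/R + 1/(jωL) + jωC
Y = (0.183 − j0.359) S
|Y| = 0.403 S → |Z| = 1/|Y| = 2.48 Ω, ∠Z = −∠Y = 63.0°

2.48 Ω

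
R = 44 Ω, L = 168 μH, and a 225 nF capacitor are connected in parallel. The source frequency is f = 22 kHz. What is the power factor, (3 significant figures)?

ω = 2πf = 138200 rad/s
X_L = ωL = 23.2 Ω
X_C = 1/(ωC) = 32.2 Ω
Parallel: admittances add. Y = 1/R + 1/(jωL) + jωC
Y = (0.0227 − j0.0120) S
|Y| = 0.0257 S → |Z| = 1/|Y| = 38.9 Ω, ∠Z = −∠Y = 27.8°
cos φ = cos(27.8°) = 0.885

0.885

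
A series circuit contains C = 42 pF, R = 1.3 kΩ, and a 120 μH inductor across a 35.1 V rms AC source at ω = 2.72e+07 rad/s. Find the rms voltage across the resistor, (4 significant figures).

X_L = ωL = 3264 Ω
X_C = 1/(ωC) = 875.4 Ω
Net reactance X = X_L − X_C = 2389 Ω
Z = 1300 + j2389 Ω
|Z| = √(1300² + 2389²) = 2719 Ω
I = V/|Z| = 12.91 mA
V_R = I·|Z_R| = 0.01291 × 1300 = 16.78 V

16.78 V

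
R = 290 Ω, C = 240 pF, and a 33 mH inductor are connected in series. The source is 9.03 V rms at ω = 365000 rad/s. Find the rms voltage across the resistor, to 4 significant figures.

X_L = ωL = 12040 Ω
X_C = 1/(ωC) = 11420 Ω
Net reactance X = X_L − X_C = 629.5 Ω
Z = 290.0 + j629.5 Ω
|Z| = √(290.0² + 629.5²) = 693.1 Ω
I = V/|Z| = 13.03 mA
V_R = I·|Z_R| = 0.01303 × 290.0 = 3.778 V

3.778 V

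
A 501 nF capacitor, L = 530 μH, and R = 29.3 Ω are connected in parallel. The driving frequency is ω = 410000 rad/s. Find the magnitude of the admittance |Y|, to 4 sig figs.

203.7 mS

X_L = ωL = 217.3 Ω
X_C = 1/(ωC) = 4.868 Ω
Parallel: admittances add. Y = 1/R + 1/(jωL) + jωC
Y = (0.03413 + j0.2008) S
|Y| = 0.2037 S → |Z| = 1/|Y| = 4.909 Ω, ∠Z = −∠Y = -80.35°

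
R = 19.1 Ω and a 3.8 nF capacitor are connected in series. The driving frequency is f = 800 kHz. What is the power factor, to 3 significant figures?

0.343

ω = 2πf = 5.027e+06 rad/s
X_C = 1/(ωC) = 52.4 Ω
Z = 19.1 − j52.4 Ω
|Z| = √(19.1² + 52.4²) = 55.7 Ω
∠Z = arctan(-52.4/19.1) = -70.0°
cos φ = cos(-70.0°) = 0.343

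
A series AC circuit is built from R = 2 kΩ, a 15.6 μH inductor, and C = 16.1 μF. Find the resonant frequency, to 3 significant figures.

10.0 kHz

ω₀ = 1/√(LC) = 1/√(1.56e-05 × 1.61e-05) = 63100 rad/s
f₀ = ω₀/(2π) = 10.0 kHz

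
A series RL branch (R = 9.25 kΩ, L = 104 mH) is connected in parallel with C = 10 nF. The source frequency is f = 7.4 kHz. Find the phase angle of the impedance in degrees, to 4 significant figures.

-78.59°

ω = 2πf = 46500 rad/s
X_L = ωL = 4836 Ω
X_C = 1/(ωC) = 2151 Ω
Branch 1 (R+jX_L): Z₁ = 9250 + j4836 Ω, |Z₁| = 10440 Ω
Branch 2 (−jX_C): Z₂ = −j2151 Ω
Parallel: Z = Z₁Z₂/(Z₁+Z₂), |Z| = 2331 Ω, ∠Z = -78.59°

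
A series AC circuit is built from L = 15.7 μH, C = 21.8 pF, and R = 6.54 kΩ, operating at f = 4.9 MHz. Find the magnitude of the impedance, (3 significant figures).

ω = 2πf = 3.079e+07 rad/s
X_L = ωL = 483 Ω
X_C = 1/(ωC) = 1490 Ω
Net reactance X = X_L − X_C = -1010 Ω
Z = 6540 − j1010 Ω
|Z| = √(6540² + 1010²) = 6620 Ω

6620 Ω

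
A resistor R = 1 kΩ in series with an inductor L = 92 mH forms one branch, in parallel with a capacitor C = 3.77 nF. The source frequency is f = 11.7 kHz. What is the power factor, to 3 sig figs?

0.159

ω = 2πf = 73510 rad/s
X_L = ωL = 6760 Ω
X_C = 1/(ωC) = 3610 Ω
Branch 1 (R+jX_L): Z₁ = 1000 + j6760 Ω, |Z₁| = 6840 Ω
Branch 2 (−jX_C): Z₂ = −j3610 Ω
Parallel: Z = Z₁Z₂/(Z₁+Z₂), |Z| = 7450 Ω, ∠Z = -80.8°
cos φ = cos(-80.8°) = 0.159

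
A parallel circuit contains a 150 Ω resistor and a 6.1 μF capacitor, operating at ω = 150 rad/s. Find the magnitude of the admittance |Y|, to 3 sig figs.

X_C = 1/(ωC) = 1090 Ω
Parallel: admittances add. Y = 1/R + jωC
Y = (0.00667 + j0.000915) S
|Y| = 0.00673 S → |Z| = 1/|Y| = 149 Ω, ∠Z = −∠Y = -7.82°

6.73 mS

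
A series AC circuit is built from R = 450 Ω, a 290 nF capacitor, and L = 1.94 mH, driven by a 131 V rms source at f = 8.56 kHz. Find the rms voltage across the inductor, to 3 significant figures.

ω = 2πf = 53780 rad/s
X_L = ωL = 104 Ω
X_C = 1/(ωC) = 64.1 Ω
Net reactance X = X_L − X_C = 40.2 Ω
Z = 450 + j40.2 Ω
|Z| = √(450² + 40.2²) = 452 Ω
I = V/|Z| = 290 mA
V_L = I·|Z_L| = 0.290 × 104 = 30.3 V

30.3 V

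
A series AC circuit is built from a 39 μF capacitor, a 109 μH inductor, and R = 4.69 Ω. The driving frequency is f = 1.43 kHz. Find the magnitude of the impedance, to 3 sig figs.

5.05 Ω

ω = 2πf = 8985 rad/s
X_L = ωL = 0.979 Ω
X_C = 1/(ωC) = 2.85 Ω
Net reactance X = X_L − X_C = -1.87 Ω
Z = 4.69 − j1.87 Ω
|Z| = √(4.69² + 1.87²) = 5.05 Ω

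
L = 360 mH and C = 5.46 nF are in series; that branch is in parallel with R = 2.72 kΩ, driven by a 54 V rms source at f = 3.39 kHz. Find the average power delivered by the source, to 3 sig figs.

1.07 W

ω = 2πf = 21300 rad/s
X_L = ωL = 7670 Ω
X_C = 1/(ωC) = 8600 Ω
Branch 1: Z₁ = R = 2720 Ω
Branch 2 (series LC): Z₂ = j(X_L − X_C) = −j931 Ω
Parallel: Z = Z₁Z₂/(Z₁+Z₂), |Z| = 880 Ω, ∠Z = -71.1°
I = V/|Z| = 61.3 mA
P = VI cos φ = 54 × 0.0613 × cos(-71.1°) = 1.07 W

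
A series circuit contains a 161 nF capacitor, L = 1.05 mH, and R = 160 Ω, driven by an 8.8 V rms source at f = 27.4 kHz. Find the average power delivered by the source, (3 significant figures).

266 mW

ω = 2πf = 172200 rad/s
X_L = ωL = 181 Ω
X_C = 1/(ωC) = 36.1 Ω
Net reactance X = X_L − X_C = 145 Ω
Z = 160 + j145 Ω
|Z| = √(160² + 145²) = 216 Ω
∠Z = arctan(145/160) = 42.1°
I = V/|Z| = 40.8 mA
P = VI cos φ = 8.8 × 0.0408 × cos(42.1°) = 266 mW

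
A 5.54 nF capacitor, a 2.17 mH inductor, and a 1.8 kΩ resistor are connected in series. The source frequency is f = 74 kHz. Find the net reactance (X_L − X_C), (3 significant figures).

621 Ω

ω = 2πf = 465000 rad/s
X_L = ωL = 1010 Ω
X_C = 1/(ωC) = 388 Ω
X = 1010 − 388 = 621 Ω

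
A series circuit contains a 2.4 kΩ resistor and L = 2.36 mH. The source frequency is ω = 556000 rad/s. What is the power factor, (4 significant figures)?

0.8774

X_L = ωL = 1312 Ω
Z = 2400 + j1312 Ω
|Z| = √(2400² + 1312²) = 2735 Ω
∠Z = arctan(1312/2400) = 28.67°
cos φ = cos(28.67°) = 0.8774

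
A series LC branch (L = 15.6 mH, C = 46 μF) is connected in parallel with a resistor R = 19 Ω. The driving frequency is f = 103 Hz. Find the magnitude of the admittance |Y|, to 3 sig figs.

67.7 mS

ω = 2πf = 647.2 rad/s
X_L = ωL = 10.1 Ω
X_C = 1/(ωC) = 33.6 Ω
Branch 1: Z₁ = R = 19.0 Ω
Branch 2 (series LC): Z₂ = j(X_L − X_C) = −j23.5 Ω
Parallel: Z = Z₁Z₂/(Z₁+Z₂), |Z| = 14.8 Ω, ∠Z = -39.0°
|Y| = 1/|Z| = 67.7 mS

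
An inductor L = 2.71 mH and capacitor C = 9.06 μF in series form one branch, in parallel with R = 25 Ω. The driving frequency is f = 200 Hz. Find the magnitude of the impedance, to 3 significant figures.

ω = 2πf = 1257 rad/s
X_L = ωL = 3.41 Ω
X_C = 1/(ωC) = 87.8 Ω
Branch 1: Z₁ = R = 25.0 Ω
Branch 2 (series LC): Z₂ = j(X_L − X_C) = −j84.4 Ω
Parallel: Z = Z₁Z₂/(Z₁+Z₂), |Z| = 24.0 Ω, ∠Z = -16.5°

24.0 Ω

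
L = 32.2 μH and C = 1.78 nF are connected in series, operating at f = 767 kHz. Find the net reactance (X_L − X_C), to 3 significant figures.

ω = 2πf = 4.819e+06 rad/s
X_L = ωL = 155 Ω
X_C = 1/(ωC) = 117 Ω
X = 155 − 117 = 38.6 Ω

38.6 Ω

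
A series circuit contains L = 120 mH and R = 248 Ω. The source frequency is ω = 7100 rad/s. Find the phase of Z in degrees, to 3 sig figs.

73.8°

X_L = ωL = 852 Ω
Z = 248 + j852 Ω
|Z| = √(248² + 852²) = 887 Ω
∠Z = arctan(852/248) = 73.8°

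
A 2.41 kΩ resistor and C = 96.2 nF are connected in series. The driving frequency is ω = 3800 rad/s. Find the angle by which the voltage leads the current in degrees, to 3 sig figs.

X_C = 1/(ωC) = 2740 Ω
Z = 2410 − j2740 Ω
|Z| = √(2410² + 2740²) = 3650 Ω
∠Z = arctan(-2740/2410) = -48.6°

-48.6°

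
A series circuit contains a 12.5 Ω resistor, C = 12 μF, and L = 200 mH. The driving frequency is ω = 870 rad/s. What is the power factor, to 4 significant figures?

0.1578

X_L = ωL = 174.0 Ω
X_C = 1/(ωC) = 95.79 Ω
Net reactance X = X_L − X_C = 78.21 Ω
Z = 12.50 + j78.21 Ω
|Z| = √(12.50² + 78.21²) = 79.21 Ω
∠Z = arctan(78.21/12.50) = 80.92°
cos φ = cos(80.92°) = 0.1578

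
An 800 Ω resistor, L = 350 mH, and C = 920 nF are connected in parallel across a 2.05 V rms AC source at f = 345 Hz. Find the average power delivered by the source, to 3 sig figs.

5.25 mW

ω = 2πf = 2168 rad/s
X_L = ωL = 759 Ω
X_C = 1/(ωC) = 501 Ω
Parallel: admittances add. Y = 1/R + 1/(jωL) + jωC
Y = (0.00125 + j0.000676) S
|Y| = 0.00142 S → |Z| = 1/|Y| = 704 Ω, ∠Z = −∠Y = -28.4°
I = V/|Z| = 2.91 mA
P = VI cos φ = 2.05 × 0.00291 × cos(-28.4°) = 5.25 mW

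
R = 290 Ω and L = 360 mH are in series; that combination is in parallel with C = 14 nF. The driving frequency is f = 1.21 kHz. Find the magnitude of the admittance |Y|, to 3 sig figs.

ω = 2πf = 7603 rad/s
X_L = ωL = 2740 Ω
X_C = 1/(ωC) = 9400 Ω
Branch 1 (R+jX_L): Z₁ = 290 + j2740 Ω, |Z₁| = 2750 Ω
Branch 2 (−jX_C): Z₂ = −j9400 Ω
Parallel: Z = Z₁Z₂/(Z₁+Z₂), |Z| = 3880 Ω, ∠Z = 81.5°
|Y| = 1/|Z| = 258 μS

258 μS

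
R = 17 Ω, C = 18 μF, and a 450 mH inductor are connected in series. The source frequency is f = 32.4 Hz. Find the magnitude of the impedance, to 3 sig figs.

ω = 2πf = 203.6 rad/s
X_L = ωL = 91.6 Ω
X_C = 1/(ωC) = 273 Ω
Net reactance X = X_L − X_C = -181 Ω
Z = 17.0 − j181 Ω
|Z| = √(17.0² + 181²) = 182 Ω

182 Ω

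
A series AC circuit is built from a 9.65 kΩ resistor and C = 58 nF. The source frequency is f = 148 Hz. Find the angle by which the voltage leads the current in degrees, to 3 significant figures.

ω = 2πf = 929.9 rad/s
X_C = 1/(ωC) = 18500 Ω
Z = 9650 − j18500 Ω
|Z| = √(9650² + 18500²) = 20900 Ω
∠Z = arctan(-18500/9650) = -62.5°

-62.5°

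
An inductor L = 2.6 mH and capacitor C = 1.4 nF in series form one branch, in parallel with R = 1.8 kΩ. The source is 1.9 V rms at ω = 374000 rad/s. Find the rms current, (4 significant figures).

2.285 mA

X_L = ωL = 972.4 Ω
X_C = 1/(ωC) = 1910 Ω
Branch 1: Z₁ = R = 1800 Ω
Branch 2 (series LC): Z₂ = j(X_L − X_C) = −j937.5 Ω
Parallel: Z = Z₁Z₂/(Z₁+Z₂), |Z| = 831.5 Ω, ∠Z = -62.49°
I = V/|Z| = 1.9/831.5 = 2.285 mA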